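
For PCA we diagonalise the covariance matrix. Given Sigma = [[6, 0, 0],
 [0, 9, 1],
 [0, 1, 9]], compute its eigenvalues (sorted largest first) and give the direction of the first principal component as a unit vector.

Step 1 — characteristic polynomial p(λ) = det(λI - Sigma) = λ³ - tr·λ² + c_1·λ - det, where tr = trace, c_1 = sum of the principal 2×2 minors, det = det(Sigma):
  tr = 6 + 9 + 9 = 24,
  c_1 = (6·9 - (0)²) + (6·9 - (0)²) + (9·9 - (1)²) = 54 + 54 + 80 = 188,
  det = 6·(9·9 - (1)²) - (0)·((0)·9 - (1)·(0)) + (0)·((0)·(1) - 9·(0)) = 6·(80) - (0)·(0) + (0)·(0) = 480.
  So p(λ) = λ³ - 24λ² + 188λ - 480.
Step 2 — look for an integer root (rational root theorem: any rational root is an integer divisor of 480). Testing λ = 6:
  p(6) = 216 - 864 + 1128 - 480 = 0  ✓
  Dividing out (λ - 6): p(λ) = (λ - 6)(λ² - 18λ + 80).
Step 3 — remaining eigenvalues from the quadratic λ² - 18λ + 80 = 0:
  Δ = 18² - 4·80 = 324 - 320 = 4,  λ = (18 ± √4)/2 = (18 ± 2)/2 = 10 or 8.
  Sorted: λ_1 = 10,  λ_2 = 8,  λ_3 = 6  (check: sum = 24 = tr ✓).

Step 4 — unit eigenvector for λ_1 = 10: v spans the null space of (Sigma - λ_1 I), whose rows are
  r_1 = (-4, 0, 0),  r_2 = (0, -1, 1),  r_3 = (0, 1, -1).
  v is orthogonal to every row, so take v ∝ r_1 × r_2 = ((0)·(1) - (0)·(-1), (0)·(0) - (-4)·(1), (-4)·(-1) - (0)·(0)) = (0, 4, 4).
  Rescale (divide by 4): u = (0, 1, 1).
  ||u|| = √((0)² + (1)² + (1)²) = √(2) ≈ 1.4142,  v_1 = u/||u|| ≈ (0, 0.7071, 0.7071) (||v_1|| = 1).

λ_1 = 10,  λ_2 = 8,  λ_3 = 6;  v_1 ≈ (0, 0.7071, 0.7071)


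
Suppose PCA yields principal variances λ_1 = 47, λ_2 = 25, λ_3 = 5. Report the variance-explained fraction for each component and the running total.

Step 1 — total variance = trace(Sigma) = Σ λ_i = 47 + 25 + 5 = 77.

Step 2 — fraction explained by component i = λ_i / Σ λ:
  PC1: 47/77 = 0.6104
  PC2: 25/77 = 0.3247
  PC3: 5/77 = 0.0649

Step 3 — cumulative fraction after k components = (λ_1 + ... + λ_k) / Σ λ:
  k = 1: 47/77 = 0.6104
  k = 2: (47 + 25)/77 = 72/77 = 0.9351
  k = 3: (47 + 25 + 5)/77 = 77/77 = 1

Summary (fraction, with percent):

explained: PC1 0.6104 (61.04%), PC2 0.3247 (32.47%), PC3 0.0649 (6.49%);  cumulative: 0.6104, 0.9351, 1


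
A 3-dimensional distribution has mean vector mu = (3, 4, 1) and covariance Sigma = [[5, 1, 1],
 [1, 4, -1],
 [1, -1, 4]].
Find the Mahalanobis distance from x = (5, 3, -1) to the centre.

Step 1 — centre the observation: (x - mu) = (2, -1, -2).

Step 2 — invert Sigma (cofactor / det for 3×3, or solve directly):
  Sigma^{-1} = [[0.2308, -0.0769, -0.0769],
 [-0.0769, 0.2923, 0.0923],
 [-0.0769, 0.0923, 0.2923]].

Step 3 — form the quadratic (x - mu)^T · Sigma^{-1} · (x - mu):
  Sigma^{-1} · (x - mu) = (0.6923, -0.6308, -0.8308).
  (x - mu)^T · [Sigma^{-1} · (x - mu)] = (2)·(0.6923) + (-1)·(-0.6308) + (-2)·(-0.8308) = 3.6769.

Step 4 — take square root: d = √(3.6769) ≈ 1.9175.

d(x, mu) = √(3.6769) ≈ 1.9175


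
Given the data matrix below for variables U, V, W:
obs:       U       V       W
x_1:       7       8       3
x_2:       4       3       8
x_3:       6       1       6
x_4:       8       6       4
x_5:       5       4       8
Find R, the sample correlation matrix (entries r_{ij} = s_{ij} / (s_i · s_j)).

Step 1 — column means:
  mean(U) = (7 + 4 + 6 + 8 + 5) / 5 = 30/5 = 6
  mean(V) = (8 + 3 + 1 + 6 + 4) / 5 = 22/5 = 4.4
  mean(W) = (3 + 8 + 6 + 4 + 8) / 5 = 29/5 = 5.8

Step 2 — sample variances and covariances s[i,j] = (1/(n-1)) · Σ_k (x_{k,i} - mean_i) · (x_{k,j} - mean_j), with n-1 = 4:
  s[U,U] = ((1)·(1) + (-2)·(-2) + (0)·(0) + (2)·(2) + (-1)·(-1)) / 4 = 10/4 = 2.5
  s[U,V] = ((1)·(3.6) + (-2)·(-1.4) + (0)·(-3.4) + (2)·(1.6) + (-1)·(-0.4)) / 4 = 10/4 = 2.5
  s[U,W] = ((1)·(-2.8) + (-2)·(2.2) + (0)·(0.2) + (2)·(-1.8) + (-1)·(2.2)) / 4 = -13/4 = -3.25
  s[V,V] = ((3.6)·(3.6) + (-1.4)·(-1.4) + (-3.4)·(-3.4) + (1.6)·(1.6) + (-0.4)·(-0.4)) / 4 = 29.2/4 = 7.3
  s[V,W] = ((3.6)·(-2.8) + (-1.4)·(2.2) + (-3.4)·(0.2) + (1.6)·(-1.8) + (-0.4)·(2.2)) / 4 = -17.6/4 = -4.4
  s[W,W] = ((-2.8)·(-2.8) + (2.2)·(2.2) + (0.2)·(0.2) + (-1.8)·(-1.8) + (2.2)·(2.2)) / 4 = 20.8/4 = 5.2
  Sample standard deviations s_i = √(s[i,i]):
  s(U) = √(2.5) = 1.5811
  s(V) = √(7.3) = 2.7019
  s(W) = √(5.2) = 2.2804

Step 3 — r_{ij} = s_{ij} / (s_i · s_j):
  r[U,U] = 1 (diagonal).
  r[U,V] = 2.5 / (1.5811 · 2.7019) = 2.5 / 4.272 = 0.5852
  r[U,W] = -3.25 / (1.5811 · 2.2804) = -3.25 / 3.6056 = -0.9014
  r[V,V] = 1 (diagonal).
  r[V,W] = -4.4 / (2.7019 · 2.2804) = -4.4 / 6.1612 = -0.7142
  r[W,W] = 1 (diagonal).

R is symmetric with unit diagonal. Assembling:

R = [[1, 0.5852, -0.9014],
 [0.5852, 1, -0.7142],
 [-0.9014, -0.7142, 1]]


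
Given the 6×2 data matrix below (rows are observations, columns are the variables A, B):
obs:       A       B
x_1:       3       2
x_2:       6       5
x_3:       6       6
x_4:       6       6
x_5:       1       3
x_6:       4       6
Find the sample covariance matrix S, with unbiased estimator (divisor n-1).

Step 1 — column means:
  mean(A) = (3 + 6 + 6 + 6 + 1 + 4) / 6 = 26/6 = 4.3333
  mean(B) = (2 + 5 + 6 + 6 + 3 + 6) / 6 = 28/6 = 4.6667

Step 2 — sample covariance S[i,j] = (1/(n-1)) · Σ_k (x_{k,i} - mean_i) · (x_{k,j} - mean_j), with n-1 = 5.
  S[A,A] = ((-1.3333)·(-1.3333) + (1.6667)·(1.6667) + (1.6667)·(1.6667) + (1.6667)·(1.6667) + (-3.3333)·(-3.3333) + (-0.3333)·(-0.3333)) / 5 = 21.3333/5 = 4.2667
  S[A,B] = ((-1.3333)·(-2.6667) + (1.6667)·(0.3333) + (1.6667)·(1.3333) + (1.6667)·(1.3333) + (-3.3333)·(-1.6667) + (-0.3333)·(1.3333)) / 5 = 13.6667/5 = 2.7333
  S[B,B] = ((-2.6667)·(-2.6667) + (0.3333)·(0.3333) + (1.3333)·(1.3333) + (1.3333)·(1.3333) + (-1.6667)·(-1.6667) + (1.3333)·(1.3333)) / 5 = 15.3333/5 = 3.0667

S is symmetric (S[j,i] = S[i,j]). Assembling:

S = [[4.2667, 2.7333],
 [2.7333, 3.0667]]


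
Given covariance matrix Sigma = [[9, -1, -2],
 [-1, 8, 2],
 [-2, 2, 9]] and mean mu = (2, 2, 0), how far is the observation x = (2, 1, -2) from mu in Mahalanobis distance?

Step 1 — centre the observation: (x - mu) = (0, -1, -2).

Step 2 — invert Sigma (cofactor / det for 3×3, or solve directly):
  Sigma^{-1} = [[0.1174, 0.0086, 0.0242],
 [0.0086, 0.133, -0.0276],
 [0.0242, -0.0276, 0.1226]].

Step 3 — form the quadratic (x - mu)^T · Sigma^{-1} · (x - mu):
  Sigma^{-1} · (x - mu) = (-0.057, -0.0777, -0.2176).
  (x - mu)^T · [Sigma^{-1} · (x - mu)] = (0)·(-0.057) + (-1)·(-0.0777) + (-2)·(-0.2176) = 0.513.

Step 4 — take square root: d = √(0.513) ≈ 0.7162.

d(x, mu) = √(0.513) ≈ 0.7162


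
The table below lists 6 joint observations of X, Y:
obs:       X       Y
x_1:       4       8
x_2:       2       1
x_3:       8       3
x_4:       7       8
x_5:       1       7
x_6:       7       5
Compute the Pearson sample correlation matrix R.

Step 1 — column means:
  mean(X) = (4 + 2 + 8 + 7 + 1 + 7) / 6 = 29/6 = 4.8333
  mean(Y) = (8 + 1 + 3 + 8 + 7 + 5) / 6 = 32/6 = 5.3333

Step 2 — sample variances and covariances s[i,j] = (1/(n-1)) · Σ_k (x_{k,i} - mean_i) · (x_{k,j} - mean_j), with n-1 = 5:
  s[X,X] = ((-0.8333)·(-0.8333) + (-2.8333)·(-2.8333) + (3.1667)·(3.1667) + (2.1667)·(2.1667) + (-3.8333)·(-3.8333) + (2.1667)·(2.1667)) / 5 = 42.8333/5 = 8.5667
  s[X,Y] = ((-0.8333)·(2.6667) + (-2.8333)·(-4.3333) + (3.1667)·(-2.3333) + (2.1667)·(2.6667) + (-3.8333)·(1.6667) + (2.1667)·(-0.3333)) / 5 = 1.3333/5 = 0.2667
  s[Y,Y] = ((2.6667)·(2.6667) + (-4.3333)·(-4.3333) + (-2.3333)·(-2.3333) + (2.6667)·(2.6667) + (1.6667)·(1.6667) + (-0.3333)·(-0.3333)) / 5 = 41.3333/5 = 8.2667
  Sample standard deviations s_i = √(s[i,i]):
  s(X) = √(8.5667) = 2.9269
  s(Y) = √(8.2667) = 2.8752

Step 3 — r_{ij} = s_{ij} / (s_i · s_j):
  r[X,X] = 1 (diagonal).
  r[X,Y] = 0.2667 / (2.9269 · 2.8752) = 0.2667 / 8.4153 = 0.0317
  r[Y,Y] = 1 (diagonal).

R is symmetric with unit diagonal. Assembling:

R = [[1, 0.0317],
 [0.0317, 1]]


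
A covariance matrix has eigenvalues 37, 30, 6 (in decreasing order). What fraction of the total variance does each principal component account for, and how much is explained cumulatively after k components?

Step 1 — total variance = trace(Sigma) = Σ λ_i = 37 + 30 + 6 = 73.

Step 2 — fraction explained by component i = λ_i / Σ λ:
  PC1: 37/73 = 0.5068
  PC2: 30/73 = 0.411
  PC3: 6/73 = 0.0822

Step 3 — cumulative fraction after k components = (λ_1 + ... + λ_k) / Σ λ:
  k = 1: 37/73 = 0.5068
  k = 2: (37 + 30)/73 = 67/73 = 0.9178
  k = 3: (37 + 30 + 6)/73 = 73/73 = 1

Summary (fraction, with percent):

explained: PC1 0.5068 (50.68%), PC2 0.411 (41.1%), PC3 0.0822 (8.22%);  cumulative: 0.5068, 0.9178, 1


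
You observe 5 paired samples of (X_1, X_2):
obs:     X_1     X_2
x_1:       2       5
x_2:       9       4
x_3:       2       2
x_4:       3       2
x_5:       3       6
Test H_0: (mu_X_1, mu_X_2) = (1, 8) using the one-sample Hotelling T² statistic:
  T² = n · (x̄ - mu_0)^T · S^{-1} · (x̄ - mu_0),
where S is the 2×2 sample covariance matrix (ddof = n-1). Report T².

Step 1 — sample mean vector:
  mean(X_1) = (2 + 9 + 2 + 3 + 3) / 5 = 19/5 = 3.8
  mean(X_2) = (5 + 4 + 2 + 2 + 6) / 5 = 19/5 = 3.8
  x̄ = (3.8, 3.8),  deviation x̄ - mu_0 = (3.8, 3.8) - (1, 8) = (2.8, -4.2).

Step 2 — sample covariance matrix, S[i,j] = (1/(n-1)) · Σ_k (x_{k,i} - mean_i) · (x_{k,j} - mean_j), divisor n-1 = 4:
  S[X_1,X_1] = ((-1.8)·(-1.8) + (5.2)·(5.2) + (-1.8)·(-1.8) + (-0.8)·(-0.8) + (-0.8)·(-0.8)) / 4 = 34.8/4 = 8.7
  S[X_1,X_2] = ((-1.8)·(1.2) + (5.2)·(0.2) + (-1.8)·(-1.8) + (-0.8)·(-1.8) + (-0.8)·(2.2)) / 4 = 1.8/4 = 0.45
  S[X_2,X_2] = ((1.2)·(1.2) + (0.2)·(0.2) + (-1.8)·(-1.8) + (-1.8)·(-1.8) + (2.2)·(2.2)) / 4 = 12.8/4 = 3.2
  S = [[8.7, 0.45],
 [0.45, 3.2]].

Step 3 — invert S. det(S) = 8.7·3.2 - (0.45)² = 27.6375.
  S^{-1} = (1/det) · [[d, -b], [-b, a]] = [[0.1158, -0.0163],
 [-0.0163, 0.3148]].

Step 4 — quadratic form (x̄ - mu_0)^T · S^{-1} · (x̄ - mu_0):
  S^{-1} · (x̄ - mu_0) = (0.3926, -1.3677),
  (x̄ - mu_0)^T · [...] = (2.8)·(0.3926) + (-4.2)·(-1.3677) = 6.8436.

Step 5 — scale by n: T² = 5 · 6.8436 = 34.218.

T² ≈ 34.218


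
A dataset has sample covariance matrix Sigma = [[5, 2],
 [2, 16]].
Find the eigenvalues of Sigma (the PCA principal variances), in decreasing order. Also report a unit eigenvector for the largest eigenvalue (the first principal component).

Step 1 — characteristic polynomial of 2×2 Sigma:
  det(Sigma - λI) = λ² - trace · λ + det = 0.
  trace = 5 + 16 = 21, det = 5·16 - (2)² = 76.
Step 2 — discriminant:
  Δ = trace² - 4·det = 441 - 304 = 137.
Step 3 — eigenvalues:
  λ = (trace ± √Δ)/2 = (21 ± 11.7047)/2,
  λ_1 = 16.3523,  λ_2 = 4.6477.

Step 4 — unit eigenvector for λ_1: solve (Sigma - λ_1 I)v = 0. First row:
  (5 - 16.3523)·v_x + (2)·v_y = 0, i.e. (-11.3523)·v_x + (2)·v_y = 0,
  so v ∝ (b, λ_1 - a) = (2, 11.3523) = u.
  ||u|| = √((2)² + (11.3523)²) = √(132.8758) ≈ 11.5272,
  v_1 = u/||u|| ≈ (0.1735, 0.9848) (||v_1|| = 1).

λ_1 = 16.3523,  λ_2 = 4.6477;  v_1 ≈ (0.1735, 0.9848)


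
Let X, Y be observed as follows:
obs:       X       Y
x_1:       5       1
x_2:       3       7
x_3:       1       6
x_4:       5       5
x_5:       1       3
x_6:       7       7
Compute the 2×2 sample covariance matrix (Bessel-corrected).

Step 1 — column means:
  mean(X) = (5 + 3 + 1 + 5 + 1 + 7) / 6 = 22/6 = 3.6667
  mean(Y) = (1 + 7 + 6 + 5 + 3 + 7) / 6 = 29/6 = 4.8333

Step 2 — sample covariance S[i,j] = (1/(n-1)) · Σ_k (x_{k,i} - mean_i) · (x_{k,j} - mean_j), with n-1 = 5.
  S[X,X] = ((1.3333)·(1.3333) + (-0.6667)·(-0.6667) + (-2.6667)·(-2.6667) + (1.3333)·(1.3333) + (-2.6667)·(-2.6667) + (3.3333)·(3.3333)) / 5 = 29.3333/5 = 5.8667
  S[X,Y] = ((1.3333)·(-3.8333) + (-0.6667)·(2.1667) + (-2.6667)·(1.1667) + (1.3333)·(0.1667) + (-2.6667)·(-1.8333) + (3.3333)·(2.1667)) / 5 = 2.6667/5 = 0.5333
  S[Y,Y] = ((-3.8333)·(-3.8333) + (2.1667)·(2.1667) + (1.1667)·(1.1667) + (0.1667)·(0.1667) + (-1.8333)·(-1.8333) + (2.1667)·(2.1667)) / 5 = 28.8333/5 = 5.7667

S is symmetric (S[j,i] = S[i,j]). Assembling:

S = [[5.8667, 0.5333],
 [0.5333, 5.7667]]


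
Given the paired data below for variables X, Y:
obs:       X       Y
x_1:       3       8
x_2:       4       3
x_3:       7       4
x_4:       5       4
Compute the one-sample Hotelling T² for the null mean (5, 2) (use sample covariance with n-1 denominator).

Step 1 — sample mean vector:
  mean(X) = (3 + 4 + 7 + 5) / 4 = 19/4 = 4.75
  mean(Y) = (8 + 3 + 4 + 4) / 4 = 19/4 = 4.75
  x̄ = (4.75, 4.75),  deviation x̄ - mu_0 = (4.75, 4.75) - (5, 2) = (-0.25, 2.75).

Step 2 — sample covariance matrix, S[i,j] = (1/(n-1)) · Σ_k (x_{k,i} - mean_i) · (x_{k,j} - mean_j), divisor n-1 = 3:
  S[X,X] = ((-1.75)·(-1.75) + (-0.75)·(-0.75) + (2.25)·(2.25) + (0.25)·(0.25)) / 3 = 8.75/3 = 2.9167
  S[X,Y] = ((-1.75)·(3.25) + (-0.75)·(-1.75) + (2.25)·(-0.75) + (0.25)·(-0.75)) / 3 = -6.25/3 = -2.0833
  S[Y,Y] = ((3.25)·(3.25) + (-1.75)·(-1.75) + (-0.75)·(-0.75) + (-0.75)·(-0.75)) / 3 = 14.75/3 = 4.9167
  S = [[2.9167, -2.0833],
 [-2.0833, 4.9167]].

Step 3 — invert S. det(S) = 2.9167·4.9167 - (-2.0833)² = 10.
  S^{-1} = (1/det) · [[d, -b], [-b, a]] = [[0.4917, 0.2083],
 [0.2083, 0.2917]].

Step 4 — quadratic form (x̄ - mu_0)^T · S^{-1} · (x̄ - mu_0):
  S^{-1} · (x̄ - mu_0) = (0.45, 0.75),
  (x̄ - mu_0)^T · [...] = (-0.25)·(0.45) + (2.75)·(0.75) = 1.95.

Step 5 — scale by n: T² = 4 · 1.95 = 7.8.

T² ≈ 7.8


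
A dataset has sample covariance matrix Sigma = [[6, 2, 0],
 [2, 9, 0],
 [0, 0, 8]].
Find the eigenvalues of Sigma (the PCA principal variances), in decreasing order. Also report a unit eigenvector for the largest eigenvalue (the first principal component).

Step 1 — characteristic polynomial p(λ) = det(λI - Sigma) = λ³ - tr·λ² + c_1·λ - det, where tr = trace, c_1 = sum of the principal 2×2 minors, det = det(Sigma):
  tr = 6 + 9 + 8 = 23,
  c_1 = (6·9 - (2)²) + (6·8 - (0)²) + (9·8 - (0)²) = 50 + 48 + 72 = 170,
  det = 6·(9·8 - (0)²) - (2)·((2)·8 - (0)·(0)) + (0)·((2)·(0) - 9·(0)) = 6·(72) - (2)·(16) + (0)·(0) = 400.
  So p(λ) = λ³ - 23λ² + 170λ - 400.
Step 2 — look for an integer root (rational root theorem: any rational root is an integer divisor of 400). Testing λ = 5:
  p(5) = 125 - 575 + 850 - 400 = 0  ✓
  Dividing out (λ - 5): p(λ) = (λ - 5)(λ² - 18λ + 80).
Step 3 — remaining eigenvalues from the quadratic λ² - 18λ + 80 = 0:
  Δ = 18² - 4·80 = 324 - 320 = 4,  λ = (18 ± √4)/2 = (18 ± 2)/2 = 10 or 8.
  Sorted: λ_1 = 10,  λ_2 = 8,  λ_3 = 5  (check: sum = 23 = tr ✓).

Step 4 — unit eigenvector for λ_1 = 10: v spans the null space of (Sigma - λ_1 I), whose rows are
  r_1 = (-4, 2, 0),  r_2 = (2, -1, 0),  r_3 = (0, 0, -2).
  v is orthogonal to every row, so take v ∝ r_1 × r_3 = ((2)·(-2) - (0)·(0), (0)·(0) - (-4)·(-2), (-4)·(0) - (2)·(0)) = (-4, -8, 0).
  Rescale (divide by 4; multiply by -1 so the first nonzero entry is positive): u = (1, 2, 0).
  ||u|| = √((1)² + (2)² + (0)²) = √(5) ≈ 2.2361,  v_1 = u/||u|| ≈ (0.4472, 0.8944, 0) (||v_1|| = 1).

λ_1 = 10,  λ_2 = 8,  λ_3 = 5;  v_1 ≈ (0.4472, 0.8944, 0)


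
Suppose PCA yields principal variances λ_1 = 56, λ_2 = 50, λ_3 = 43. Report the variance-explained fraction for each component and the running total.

Step 1 — total variance = trace(Sigma) = Σ λ_i = 56 + 50 + 43 = 149.

Step 2 — fraction explained by component i = λ_i / Σ λ:
  PC1: 56/149 = 0.3758
  PC2: 50/149 = 0.3356
  PC3: 43/149 = 0.2886

Step 3 — cumulative fraction after k components = (λ_1 + ... + λ_k) / Σ λ:
  k = 1: 56/149 = 0.3758
  k = 2: (56 + 50)/149 = 106/149 = 0.7114
  k = 3: (56 + 50 + 43)/149 = 149/149 = 1

Summary (fraction, with percent):

explained: PC1 0.3758 (37.58%), PC2 0.3356 (33.56%), PC3 0.2886 (28.86%);  cumulative: 0.3758, 0.7114, 1


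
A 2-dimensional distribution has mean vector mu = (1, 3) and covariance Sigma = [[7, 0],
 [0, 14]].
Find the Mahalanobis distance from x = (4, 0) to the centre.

Step 1 — centre the observation: (x - mu) = (3, -3).

Step 2 — invert Sigma. det(Sigma) = 7·14 - (0)² = 98.
  Sigma^{-1} = (1/det) · [[d, -b], [-b, a]] = [[0.1429, 0],
 [0, 0.0714]].

Step 3 — form the quadratic (x - mu)^T · Sigma^{-1} · (x - mu):
  Sigma^{-1} · (x - mu) = (0.4286, -0.2143).
  (x - mu)^T · [Sigma^{-1} · (x - mu)] = (3)·(0.4286) + (-3)·(-0.2143) = 1.9286.

Step 4 — take square root: d = √(1.9286) ≈ 1.3887.

d(x, mu) = √(1.9286) ≈ 1.3887


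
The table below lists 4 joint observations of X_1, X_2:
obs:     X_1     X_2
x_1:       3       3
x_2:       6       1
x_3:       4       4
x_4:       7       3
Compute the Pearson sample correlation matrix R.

Step 1 — column means:
  mean(X_1) = (3 + 6 + 4 + 7) / 4 = 20/4 = 5
  mean(X_2) = (3 + 1 + 4 + 3) / 4 = 11/4 = 2.75

Step 2 — sample variances and covariances s[i,j] = (1/(n-1)) · Σ_k (x_{k,i} - mean_i) · (x_{k,j} - mean_j), with n-1 = 3:
  s[X_1,X_1] = ((-2)·(-2) + (1)·(1) + (-1)·(-1) + (2)·(2)) / 3 = 10/3 = 3.3333
  s[X_1,X_2] = ((-2)·(0.25) + (1)·(-1.75) + (-1)·(1.25) + (2)·(0.25)) / 3 = -3/3 = -1
  s[X_2,X_2] = ((0.25)·(0.25) + (-1.75)·(-1.75) + (1.25)·(1.25) + (0.25)·(0.25)) / 3 = 4.75/3 = 1.5833
  Sample standard deviations s_i = √(s[i,i]):
  s(X_1) = √(3.3333) = 1.8257
  s(X_2) = √(1.5833) = 1.2583

Step 3 — r_{ij} = s_{ij} / (s_i · s_j):
  r[X_1,X_1] = 1 (diagonal).
  r[X_1,X_2] = -1 / (1.8257 · 1.2583) = -1 / 2.2973 = -0.4353
  r[X_2,X_2] = 1 (diagonal).

R is symmetric with unit diagonal. Assembling:

R = [[1, -0.4353],
 [-0.4353, 1]]


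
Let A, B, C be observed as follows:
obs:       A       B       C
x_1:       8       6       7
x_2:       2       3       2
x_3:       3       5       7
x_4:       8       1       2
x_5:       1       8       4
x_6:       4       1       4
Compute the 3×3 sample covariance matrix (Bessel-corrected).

Step 1 — column means:
  mean(A) = (8 + 2 + 3 + 8 + 1 + 4) / 6 = 26/6 = 4.3333
  mean(B) = (6 + 3 + 5 + 1 + 8 + 1) / 6 = 24/6 = 4
  mean(C) = (7 + 2 + 7 + 2 + 4 + 4) / 6 = 26/6 = 4.3333

Step 2 — sample covariance S[i,j] = (1/(n-1)) · Σ_k (x_{k,i} - mean_i) · (x_{k,j} - mean_j), with n-1 = 5.
  S[A,A] = ((3.6667)·(3.6667) + (-2.3333)·(-2.3333) + (-1.3333)·(-1.3333) + (3.6667)·(3.6667) + (-3.3333)·(-3.3333) + (-0.3333)·(-0.3333)) / 5 = 45.3333/5 = 9.0667
  S[A,B] = ((3.6667)·(2) + (-2.3333)·(-1) + (-1.3333)·(1) + (3.6667)·(-3) + (-3.3333)·(4) + (-0.3333)·(-3)) / 5 = -15/5 = -3
  S[A,C] = ((3.6667)·(2.6667) + (-2.3333)·(-2.3333) + (-1.3333)·(2.6667) + (3.6667)·(-2.3333) + (-3.3333)·(-0.3333) + (-0.3333)·(-0.3333)) / 5 = 4.3333/5 = 0.8667
  S[B,B] = ((2)·(2) + (-1)·(-1) + (1)·(1) + (-3)·(-3) + (4)·(4) + (-3)·(-3)) / 5 = 40/5 = 8
  S[B,C] = ((2)·(2.6667) + (-1)·(-2.3333) + (1)·(2.6667) + (-3)·(-2.3333) + (4)·(-0.3333) + (-3)·(-0.3333)) / 5 = 17/5 = 3.4
  S[C,C] = ((2.6667)·(2.6667) + (-2.3333)·(-2.3333) + (2.6667)·(2.6667) + (-2.3333)·(-2.3333) + (-0.3333)·(-0.3333) + (-0.3333)·(-0.3333)) / 5 = 25.3333/5 = 5.0667

S is symmetric (S[j,i] = S[i,j]). Assembling:

S = [[9.0667, -3, 0.8667],
 [-3, 8, 3.4],
 [0.8667, 3.4, 5.0667]]


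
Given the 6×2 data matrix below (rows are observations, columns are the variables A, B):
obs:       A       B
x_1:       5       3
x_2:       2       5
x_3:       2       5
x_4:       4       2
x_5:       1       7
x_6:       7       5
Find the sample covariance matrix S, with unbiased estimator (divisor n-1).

Step 1 — column means:
  mean(A) = (5 + 2 + 2 + 4 + 1 + 7) / 6 = 21/6 = 3.5
  mean(B) = (3 + 5 + 5 + 2 + 7 + 5) / 6 = 27/6 = 4.5

Step 2 — sample covariance S[i,j] = (1/(n-1)) · Σ_k (x_{k,i} - mean_i) · (x_{k,j} - mean_j), with n-1 = 5.
  S[A,A] = ((1.5)·(1.5) + (-1.5)·(-1.5) + (-1.5)·(-1.5) + (0.5)·(0.5) + (-2.5)·(-2.5) + (3.5)·(3.5)) / 5 = 25.5/5 = 5.1
  S[A,B] = ((1.5)·(-1.5) + (-1.5)·(0.5) + (-1.5)·(0.5) + (0.5)·(-2.5) + (-2.5)·(2.5) + (3.5)·(0.5)) / 5 = -9.5/5 = -1.9
  S[B,B] = ((-1.5)·(-1.5) + (0.5)·(0.5) + (0.5)·(0.5) + (-2.5)·(-2.5) + (2.5)·(2.5) + (0.5)·(0.5)) / 5 = 15.5/5 = 3.1

S is symmetric (S[j,i] = S[i,j]). Assembling:

S = [[5.1, -1.9],
 [-1.9, 3.1]]


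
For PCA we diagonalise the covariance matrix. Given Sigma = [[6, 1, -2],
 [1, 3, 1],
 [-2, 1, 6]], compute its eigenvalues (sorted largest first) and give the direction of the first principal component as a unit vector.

Step 1 — characteristic polynomial p(λ) = det(λI - Sigma) = λ³ - tr·λ² + c_1·λ - det, where tr = trace, c_1 = sum of the principal 2×2 minors, det = det(Sigma):
  tr = 6 + 3 + 6 = 15,
  c_1 = (6·3 - (1)²) + (6·6 - (-2)²) + (3·6 - (1)²) = 17 + 32 + 17 = 66,
  det = 6·(3·6 - (1)²) - (1)·((1)·6 - (1)·(-2)) + (-2)·((1)·(1) - 3·(-2)) = 6·(17) - (1)·(8) + (-2)·(7) = 80.
  So p(λ) = λ³ - 15λ² + 66λ - 80.
Step 2 — look for an integer root (rational root theorem: any rational root is an integer divisor of 80). Testing λ = 2:
  p(2) = 8 - 60 + 132 - 80 = 0  ✓
  Dividing out (λ - 2): p(λ) = (λ - 2)(λ² - 13λ + 40).
Step 3 — remaining eigenvalues from the quadratic λ² - 13λ + 40 = 0:
  Δ = 13² - 4·40 = 169 - 160 = 9,  λ = (13 ± √9)/2 = (13 ± 3)/2 = 8 or 5.
  Sorted: λ_1 = 8,  λ_2 = 5,  λ_3 = 2  (check: sum = 15 = tr ✓).

Step 4 — unit eigenvector for λ_1 = 8: v spans the null space of (Sigma - λ_1 I), whose rows are
  r_1 = (-2, 1, -2),  r_2 = (1, -5, 1),  r_3 = (-2, 1, -2).
  v is orthogonal to every row, so take v ∝ r_1 × r_2 = ((1)·(1) - (-2)·(-5), (-2)·(1) - (-2)·(1), (-2)·(-5) - (1)·(1)) = (-9, 0, 9).
  Rescale (divide by 9; multiply by -1 so the first nonzero entry is positive): u = (1, 0, -1).
  ||u|| = √((1)² + (0)² + (-1)²) = √(2) ≈ 1.4142,  v_1 = u/||u|| ≈ (0.7071, 0, -0.7071) (||v_1|| = 1).

λ_1 = 8,  λ_2 = 5,  λ_3 = 2;  v_1 ≈ (0.7071, 0, -0.7071)


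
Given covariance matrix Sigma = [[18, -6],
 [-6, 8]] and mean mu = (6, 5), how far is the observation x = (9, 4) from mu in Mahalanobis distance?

Step 1 — centre the observation: (x - mu) = (3, -1).

Step 2 — invert Sigma. det(Sigma) = 18·8 - (-6)² = 108.
  Sigma^{-1} = (1/det) · [[d, -b], [-b, a]] = [[0.0741, 0.0556],
 [0.0556, 0.1667]].

Step 3 — form the quadratic (x - mu)^T · Sigma^{-1} · (x - mu):
  Sigma^{-1} · (x - mu) = (0.1667, 0).
  (x - mu)^T · [Sigma^{-1} · (x - mu)] = (3)·(0.1667) + (-1)·(0) = 0.5.

Step 4 — take square root: d = √(0.5) ≈ 0.7071.

d(x, mu) = √(0.5) ≈ 0.7071


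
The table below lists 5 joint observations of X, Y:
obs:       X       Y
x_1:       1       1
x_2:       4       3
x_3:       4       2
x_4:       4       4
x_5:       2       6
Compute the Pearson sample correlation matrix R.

Step 1 — column means:
  mean(X) = (1 + 4 + 4 + 4 + 2) / 5 = 15/5 = 3
  mean(Y) = (1 + 3 + 2 + 4 + 6) / 5 = 16/5 = 3.2

Step 2 — sample variances and covariances s[i,j] = (1/(n-1)) · Σ_k (x_{k,i} - mean_i) · (x_{k,j} - mean_j), with n-1 = 4:
  s[X,X] = ((-2)·(-2) + (1)·(1) + (1)·(1) + (1)·(1) + (-1)·(-1)) / 4 = 8/4 = 2
  s[X,Y] = ((-2)·(-2.2) + (1)·(-0.2) + (1)·(-1.2) + (1)·(0.8) + (-1)·(2.8)) / 4 = 1/4 = 0.25
  s[Y,Y] = ((-2.2)·(-2.2) + (-0.2)·(-0.2) + (-1.2)·(-1.2) + (0.8)·(0.8) + (2.8)·(2.8)) / 4 = 14.8/4 = 3.7
  Sample standard deviations s_i = √(s[i,i]):
  s(X) = √(2) = 1.4142
  s(Y) = √(3.7) = 1.9235

Step 3 — r_{ij} = s_{ij} / (s_i · s_j):
  r[X,X] = 1 (diagonal).
  r[X,Y] = 0.25 / (1.4142 · 1.9235) = 0.25 / 2.7203 = 0.0919
  r[Y,Y] = 1 (diagonal).

R is symmetric with unit diagonal. Assembling:

R = [[1, 0.0919],
 [0.0919, 1]]


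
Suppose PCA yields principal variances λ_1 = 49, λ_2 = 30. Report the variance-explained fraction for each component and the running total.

Step 1 — total variance = trace(Sigma) = Σ λ_i = 49 + 30 = 79.

Step 2 — fraction explained by component i = λ_i / Σ λ:
  PC1: 49/79 = 0.6203
  PC2: 30/79 = 0.3797

Step 3 — cumulative fraction after k components = (λ_1 + ... + λ_k) / Σ λ:
  k = 1: 49/79 = 0.6203
  k = 2: (49 + 30)/79 = 79/79 = 1

Summary (fraction, with percent):

explained: PC1 0.6203 (62.03%), PC2 0.3797 (37.97%);  cumulative: 0.6203, 1


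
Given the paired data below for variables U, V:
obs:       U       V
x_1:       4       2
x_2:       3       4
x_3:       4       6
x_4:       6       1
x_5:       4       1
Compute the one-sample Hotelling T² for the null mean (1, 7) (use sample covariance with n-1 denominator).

Step 1 — sample mean vector:
  mean(U) = (4 + 3 + 4 + 6 + 4) / 5 = 21/5 = 4.2
  mean(V) = (2 + 4 + 6 + 1 + 1) / 5 = 14/5 = 2.8
  x̄ = (4.2, 2.8),  deviation x̄ - mu_0 = (4.2, 2.8) - (1, 7) = (3.2, -4.2).

Step 2 — sample covariance matrix, S[i,j] = (1/(n-1)) · Σ_k (x_{k,i} - mean_i) · (x_{k,j} - mean_j), divisor n-1 = 4:
  S[U,U] = ((-0.2)·(-0.2) + (-1.2)·(-1.2) + (-0.2)·(-0.2) + (1.8)·(1.8) + (-0.2)·(-0.2)) / 4 = 4.8/4 = 1.2
  S[U,V] = ((-0.2)·(-0.8) + (-1.2)·(1.2) + (-0.2)·(3.2) + (1.8)·(-1.8) + (-0.2)·(-1.8)) / 4 = -4.8/4 = -1.2
  S[V,V] = ((-0.8)·(-0.8) + (1.2)·(1.2) + (3.2)·(3.2) + (-1.8)·(-1.8) + (-1.8)·(-1.8)) / 4 = 18.8/4 = 4.7
  S = [[1.2, -1.2],
 [-1.2, 4.7]].

Step 3 — invert S. det(S) = 1.2·4.7 - (-1.2)² = 4.2.
  S^{-1} = (1/det) · [[d, -b], [-b, a]] = [[1.119, 0.2857],
 [0.2857, 0.2857]].

Step 4 — quadratic form (x̄ - mu_0)^T · S^{-1} · (x̄ - mu_0):
  S^{-1} · (x̄ - mu_0) = (2.381, -0.2857),
  (x̄ - mu_0)^T · [...] = (3.2)·(2.381) + (-4.2)·(-0.2857) = 8.819.

Step 5 — scale by n: T² = 5 · 8.819 = 44.0952.

T² ≈ 44.0952


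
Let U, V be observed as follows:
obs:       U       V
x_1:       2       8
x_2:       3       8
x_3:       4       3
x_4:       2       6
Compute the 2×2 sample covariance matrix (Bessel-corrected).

Step 1 — column means:
  mean(U) = (2 + 3 + 4 + 2) / 4 = 11/4 = 2.75
  mean(V) = (8 + 8 + 3 + 6) / 4 = 25/4 = 6.25

Step 2 — sample covariance S[i,j] = (1/(n-1)) · Σ_k (x_{k,i} - mean_i) · (x_{k,j} - mean_j), with n-1 = 3.
  S[U,U] = ((-0.75)·(-0.75) + (0.25)·(0.25) + (1.25)·(1.25) + (-0.75)·(-0.75)) / 3 = 2.75/3 = 0.9167
  S[U,V] = ((-0.75)·(1.75) + (0.25)·(1.75) + (1.25)·(-3.25) + (-0.75)·(-0.25)) / 3 = -4.75/3 = -1.5833
  S[V,V] = ((1.75)·(1.75) + (1.75)·(1.75) + (-3.25)·(-3.25) + (-0.25)·(-0.25)) / 3 = 16.75/3 = 5.5833

S is symmetric (S[j,i] = S[i,j]). Assembling:

S = [[0.9167, -1.5833],
 [-1.5833, 5.5833]]


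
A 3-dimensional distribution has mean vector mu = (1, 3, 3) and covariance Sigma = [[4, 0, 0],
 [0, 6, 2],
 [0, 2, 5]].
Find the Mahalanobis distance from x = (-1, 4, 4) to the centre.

Step 1 — centre the observation: (x - mu) = (-2, 1, 1).

Step 2 — invert Sigma (cofactor / det for 3×3, or solve directly):
  Sigma^{-1} = [[0.25, 0, 0],
 [0, 0.1923, -0.0769],
 [0, -0.0769, 0.2308]].

Step 3 — form the quadratic (x - mu)^T · Sigma^{-1} · (x - mu):
  Sigma^{-1} · (x - mu) = (-0.5, 0.1154, 0.1538).
  (x - mu)^T · [Sigma^{-1} · (x - mu)] = (-2)·(-0.5) + (1)·(0.1154) + (1)·(0.1538) = 1.2692.

Step 4 — take square root: d = √(1.2692) ≈ 1.1266.

d(x, mu) = √(1.2692) ≈ 1.1266


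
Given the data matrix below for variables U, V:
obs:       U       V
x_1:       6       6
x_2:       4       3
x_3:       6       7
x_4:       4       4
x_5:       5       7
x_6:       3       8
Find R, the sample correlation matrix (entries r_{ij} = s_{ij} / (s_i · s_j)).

Step 1 — column means:
  mean(U) = (6 + 4 + 6 + 4 + 5 + 3) / 6 = 28/6 = 4.6667
  mean(V) = (6 + 3 + 7 + 4 + 7 + 8) / 6 = 35/6 = 5.8333

Step 2 — sample variances and covariances s[i,j] = (1/(n-1)) · Σ_k (x_{k,i} - mean_i) · (x_{k,j} - mean_j), with n-1 = 5:
  s[U,U] = ((1.3333)·(1.3333) + (-0.6667)·(-0.6667) + (1.3333)·(1.3333) + (-0.6667)·(-0.6667) + (0.3333)·(0.3333) + (-1.6667)·(-1.6667)) / 5 = 7.3333/5 = 1.4667
  s[U,V] = ((1.3333)·(0.1667) + (-0.6667)·(-2.8333) + (1.3333)·(1.1667) + (-0.6667)·(-1.8333) + (0.3333)·(1.1667) + (-1.6667)·(2.1667)) / 5 = 1.6667/5 = 0.3333
  s[V,V] = ((0.1667)·(0.1667) + (-2.8333)·(-2.8333) + (1.1667)·(1.1667) + (-1.8333)·(-1.8333) + (1.1667)·(1.1667) + (2.1667)·(2.1667)) / 5 = 18.8333/5 = 3.7667
  Sample standard deviations s_i = √(s[i,i]):
  s(U) = √(1.4667) = 1.2111
  s(V) = √(3.7667) = 1.9408

Step 3 — r_{ij} = s_{ij} / (s_i · s_j):
  r[U,U] = 1 (diagonal).
  r[U,V] = 0.3333 / (1.2111 · 1.9408) = 0.3333 / 2.3504 = 0.1418
  r[V,V] = 1 (diagonal).

R is symmetric with unit diagonal. Assembling:

R = [[1, 0.1418],
 [0.1418, 1]]


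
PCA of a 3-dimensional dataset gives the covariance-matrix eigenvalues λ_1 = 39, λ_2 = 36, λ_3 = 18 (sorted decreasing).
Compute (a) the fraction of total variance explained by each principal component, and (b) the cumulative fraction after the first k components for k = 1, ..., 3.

Step 1 — total variance = trace(Sigma) = Σ λ_i = 39 + 36 + 18 = 93.

Step 2 — fraction explained by component i = λ_i / Σ λ:
  PC1: 39/93 = 0.4194
  PC2: 36/93 = 0.3871
  PC3: 18/93 = 0.1935

Step 3 — cumulative fraction after k components = (λ_1 + ... + λ_k) / Σ λ:
  k = 1: 39/93 = 0.4194
  k = 2: (39 + 36)/93 = 75/93 = 0.8065
  k = 3: (39 + 36 + 18)/93 = 93/93 = 1

Summary (fraction, with percent):

explained: PC1 0.4194 (41.94%), PC2 0.3871 (38.71%), PC3 0.1935 (19.35%);  cumulative: 0.4194, 0.8065, 1


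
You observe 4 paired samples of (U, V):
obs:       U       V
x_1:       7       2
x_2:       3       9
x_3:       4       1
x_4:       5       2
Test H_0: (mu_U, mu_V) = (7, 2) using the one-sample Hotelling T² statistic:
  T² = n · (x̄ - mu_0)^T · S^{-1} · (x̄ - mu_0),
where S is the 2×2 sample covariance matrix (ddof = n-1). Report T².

Step 1 — sample mean vector:
  mean(U) = (7 + 3 + 4 + 5) / 4 = 19/4 = 4.75
  mean(V) = (2 + 9 + 1 + 2) / 4 = 14/4 = 3.5
  x̄ = (4.75, 3.5),  deviation x̄ - mu_0 = (4.75, 3.5) - (7, 2) = (-2.25, 1.5).

Step 2 — sample covariance matrix, S[i,j] = (1/(n-1)) · Σ_k (x_{k,i} - mean_i) · (x_{k,j} - mean_j), divisor n-1 = 3:
  S[U,U] = ((2.25)·(2.25) + (-1.75)·(-1.75) + (-0.75)·(-0.75) + (0.25)·(0.25)) / 3 = 8.75/3 = 2.9167
  S[U,V] = ((2.25)·(-1.5) + (-1.75)·(5.5) + (-0.75)·(-2.5) + (0.25)·(-1.5)) / 3 = -11.5/3 = -3.8333
  S[V,V] = ((-1.5)·(-1.5) + (5.5)·(5.5) + (-2.5)·(-2.5) + (-1.5)·(-1.5)) / 3 = 41/3 = 13.6667
  S = [[2.9167, -3.8333],
 [-3.8333, 13.6667]].

Step 3 — invert S. det(S) = 2.9167·13.6667 - (-3.8333)² = 25.1667.
  S^{-1} = (1/det) · [[d, -b], [-b, a]] = [[0.543, 0.1523],
 [0.1523, 0.1159]].

Step 4 — quadratic form (x̄ - mu_0)^T · S^{-1} · (x̄ - mu_0):
  S^{-1} · (x̄ - mu_0) = (-0.9934, -0.1689),
  (x̄ - mu_0)^T · [...] = (-2.25)·(-0.9934) + (1.5)·(-0.1689) = 1.9818.

Step 5 — scale by n: T² = 4 · 1.9818 = 7.9272.

T² ≈ 7.9272


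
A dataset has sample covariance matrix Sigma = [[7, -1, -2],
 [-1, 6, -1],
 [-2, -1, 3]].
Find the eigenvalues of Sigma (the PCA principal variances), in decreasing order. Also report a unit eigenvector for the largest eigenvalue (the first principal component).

Step 1 — characteristic polynomial p(λ) = det(λI - Sigma) = λ³ - tr·λ² + c_1·λ - det, where tr = trace, c_1 = sum of the principal 2×2 minors, det = det(Sigma):
  tr = 7 + 6 + 3 = 16,
  c_1 = (7·6 - (-1)²) + (7·3 - (-2)²) + (6·3 - (-1)²) = 41 + 17 + 17 = 75,
  det = 7·(6·3 - (-1)²) - (-1)·((-1)·3 - (-1)·(-2)) + (-2)·((-1)·(-1) - 6·(-2)) = 7·(17) - (-1)·(-5) + (-2)·(13) = 88.
  So p(λ) = λ³ - 16λ² + 75λ - 88.
Step 2 — look for an integer root (rational root theorem: any rational root is an integer divisor of 88). Testing λ = 8:
  p(8) = 512 - 1024 + 600 - 88 = 0  ✓
  Dividing out (λ - 8): p(λ) = (λ - 8)(λ² - 8λ + 11).
Step 3 — remaining eigenvalues from the quadratic λ² - 8λ + 11 = 0:
  Δ = 8² - 4·11 = 64 - 44 = 20,  λ = (8 ± √20)/2 = (8 ± 4.4721)/2 ≈ 6.2361 or 1.7639.
  Sorted: λ_1 = 8,  λ_2 = 6.2361,  λ_3 = 1.7639  (check: sum = 16 = tr ✓).

Step 4 — unit eigenvector for λ_1 = 8: v spans the null space of (Sigma - λ_1 I), whose rows are
  r_1 = (-1, -1, -2),  r_2 = (-1, -2, -1),  r_3 = (-2, -1, -5).
  v is orthogonal to every row, so take v ∝ r_1 × r_2 = ((-1)·(-1) - (-2)·(-2), (-2)·(-1) - (-1)·(-1), (-1)·(-2) - (-1)·(-1)) = (-3, 1, 1).
  Rescale (multiply by -1 so the first nonzero entry is positive): u = (3, -1, -1).
  ||u|| = √((3)² + (-1)² + (-1)²) = √(11) ≈ 3.3166,  v_1 = u/||u|| ≈ (0.9045, -0.3015, -0.3015) (||v_1|| = 1).

λ_1 = 8,  λ_2 = 6.2361,  λ_3 = 1.7639;  v_1 ≈ (0.9045, -0.3015, -0.3015)


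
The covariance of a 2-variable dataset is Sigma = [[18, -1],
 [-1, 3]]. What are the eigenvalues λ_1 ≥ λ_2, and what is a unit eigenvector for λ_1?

Step 1 — characteristic polynomial of 2×2 Sigma:
  det(Sigma - λI) = λ² - trace · λ + det = 0.
  trace = 18 + 3 = 21, det = 18·3 - (-1)² = 53.
Step 2 — discriminant:
  Δ = trace² - 4·det = 441 - 212 = 229.
Step 3 — eigenvalues:
  λ = (trace ± √Δ)/2 = (21 ± 15.1327)/2,
  λ_1 = 18.0664,  λ_2 = 2.9336.

Step 4 — unit eigenvector for λ_1: solve (Sigma - λ_1 I)v = 0. First row:
  (18 - 18.0664)·v_x + (-1)·v_y = 0, i.e. (-0.0664)·v_x + (-1)·v_y = 0,
  so v ∝ (b, λ_1 - a) = (-1, 0.0664); multiply by -1 so the first entry is positive: u = (1, -0.0664).
  ||u|| = √((1)² + (-0.0664)²) = √(1.0044) ≈ 1.0022,
  v_1 = u/||u|| ≈ (0.9978, -0.0662) (||v_1|| = 1).

λ_1 = 18.0664,  λ_2 = 2.9336;  v_1 ≈ (0.9978, -0.0662)


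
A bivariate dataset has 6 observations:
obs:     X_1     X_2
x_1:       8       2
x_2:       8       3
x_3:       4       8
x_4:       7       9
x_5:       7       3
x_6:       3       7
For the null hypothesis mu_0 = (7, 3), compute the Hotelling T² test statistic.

Step 1 — sample mean vector:
  mean(X_1) = (8 + 8 + 4 + 7 + 7 + 3) / 6 = 37/6 = 6.1667
  mean(X_2) = (2 + 3 + 8 + 9 + 3 + 7) / 6 = 32/6 = 5.3333
  x̄ = (6.1667, 5.3333),  deviation x̄ - mu_0 = (6.1667, 5.3333) - (7, 3) = (-0.8333, 2.3333).

Step 2 — sample covariance matrix, S[i,j] = (1/(n-1)) · Σ_k (x_{k,i} - mean_i) · (x_{k,j} - mean_j), divisor n-1 = 5:
  S[X_1,X_1] = ((1.8333)·(1.8333) + (1.8333)·(1.8333) + (-2.1667)·(-2.1667) + (0.8333)·(0.8333) + (0.8333)·(0.8333) + (-3.1667)·(-3.1667)) / 5 = 22.8333/5 = 4.5667
  S[X_1,X_2] = ((1.8333)·(-3.3333) + (1.8333)·(-2.3333) + (-2.1667)·(2.6667) + (0.8333)·(3.6667) + (0.8333)·(-2.3333) + (-3.1667)·(1.6667)) / 5 = -20.3333/5 = -4.0667
  S[X_2,X_2] = ((-3.3333)·(-3.3333) + (-2.3333)·(-2.3333) + (2.6667)·(2.6667) + (3.6667)·(3.6667) + (-2.3333)·(-2.3333) + (1.6667)·(1.6667)) / 5 = 45.3333/5 = 9.0667
  S = [[4.5667, -4.0667],
 [-4.0667, 9.0667]].

Step 3 — invert S. det(S) = 4.5667·9.0667 - (-4.0667)² = 24.8667.
  S^{-1} = (1/det) · [[d, -b], [-b, a]] = [[0.3646, 0.1635],
 [0.1635, 0.1836]].

Step 4 — quadratic form (x̄ - mu_0)^T · S^{-1} · (x̄ - mu_0):
  S^{-1} · (x̄ - mu_0) = (0.0777, 0.2922),
  (x̄ - mu_0)^T · [...] = (-0.8333)·(0.0777) + (2.3333)·(0.2922) = 0.6171.

Step 5 — scale by n: T² = 6 · 0.6171 = 3.7024.

T² ≈ 3.7024


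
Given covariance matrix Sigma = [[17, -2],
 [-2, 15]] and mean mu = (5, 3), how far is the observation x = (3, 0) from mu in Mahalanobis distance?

Step 1 — centre the observation: (x - mu) = (-2, -3).

Step 2 — invert Sigma. det(Sigma) = 17·15 - (-2)² = 251.
  Sigma^{-1} = (1/det) · [[d, -b], [-b, a]] = [[0.0598, 0.008],
 [0.008, 0.0677]].

Step 3 — form the quadratic (x - mu)^T · Sigma^{-1} · (x - mu):
  Sigma^{-1} · (x - mu) = (-0.1434, -0.2191).
  (x - mu)^T · [Sigma^{-1} · (x - mu)] = (-2)·(-0.1434) + (-3)·(-0.2191) = 0.9442.

Step 4 — take square root: d = √(0.9442) ≈ 0.9717.

d(x, mu) = √(0.9442) ≈ 0.9717


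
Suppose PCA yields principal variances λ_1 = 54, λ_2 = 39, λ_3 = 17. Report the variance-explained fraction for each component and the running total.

Step 1 — total variance = trace(Sigma) = Σ λ_i = 54 + 39 + 17 = 110.

Step 2 — fraction explained by component i = λ_i / Σ λ:
  PC1: 54/110 = 0.4909
  PC2: 39/110 = 0.3545
  PC3: 17/110 = 0.1545

Step 3 — cumulative fraction after k components = (λ_1 + ... + λ_k) / Σ λ:
  k = 1: 54/110 = 0.4909
  k = 2: (54 + 39)/110 = 93/110 = 0.8455
  k = 3: (54 + 39 + 17)/110 = 110/110 = 1

Summary (fraction, with percent):

explained: PC1 0.4909 (49.09%), PC2 0.3545 (35.45%), PC3 0.1545 (15.45%);  cumulative: 0.4909, 0.8455, 1


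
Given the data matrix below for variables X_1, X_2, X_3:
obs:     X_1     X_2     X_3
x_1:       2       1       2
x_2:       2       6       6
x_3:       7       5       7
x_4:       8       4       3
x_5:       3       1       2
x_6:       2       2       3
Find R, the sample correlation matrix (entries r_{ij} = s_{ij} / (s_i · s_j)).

Step 1 — column means:
  mean(X_1) = (2 + 2 + 7 + 8 + 3 + 2) / 6 = 24/6 = 4
  mean(X_2) = (1 + 6 + 5 + 4 + 1 + 2) / 6 = 19/6 = 3.1667
  mean(X_3) = (2 + 6 + 7 + 3 + 2 + 3) / 6 = 23/6 = 3.8333

Step 2 — sample variances and covariances s[i,j] = (1/(n-1)) · Σ_k (x_{k,i} - mean_i) · (x_{k,j} - mean_j), with n-1 = 5:
  s[X_1,X_1] = ((-2)·(-2) + (-2)·(-2) + (3)·(3) + (4)·(4) + (-1)·(-1) + (-2)·(-2)) / 5 = 38/5 = 7.6
  s[X_1,X_2] = ((-2)·(-2.1667) + (-2)·(2.8333) + (3)·(1.8333) + (4)·(0.8333) + (-1)·(-2.1667) + (-2)·(-1.1667)) / 5 = 12/5 = 2.4
  s[X_1,X_3] = ((-2)·(-1.8333) + (-2)·(2.1667) + (3)·(3.1667) + (4)·(-0.8333) + (-1)·(-1.8333) + (-2)·(-0.8333)) / 5 = 9/5 = 1.8
  s[X_2,X_2] = ((-2.1667)·(-2.1667) + (2.8333)·(2.8333) + (1.8333)·(1.8333) + (0.8333)·(0.8333) + (-2.1667)·(-2.1667) + (-1.1667)·(-1.1667)) / 5 = 22.8333/5 = 4.5667
  s[X_2,X_3] = ((-2.1667)·(-1.8333) + (2.8333)·(2.1667) + (1.8333)·(3.1667) + (0.8333)·(-0.8333) + (-2.1667)·(-1.8333) + (-1.1667)·(-0.8333)) / 5 = 20.1667/5 = 4.0333
  s[X_3,X_3] = ((-1.8333)·(-1.8333) + (2.1667)·(2.1667) + (3.1667)·(3.1667) + (-0.8333)·(-0.8333) + (-1.8333)·(-1.8333) + (-0.8333)·(-0.8333)) / 5 = 22.8333/5 = 4.5667
  Sample standard deviations s_i = √(s[i,i]):
  s(X_1) = √(7.6) = 2.7568
  s(X_2) = √(4.5667) = 2.137
  s(X_3) = √(4.5667) = 2.137

Step 3 — r_{ij} = s_{ij} / (s_i · s_j):
  r[X_1,X_1] = 1 (diagonal).
  r[X_1,X_2] = 2.4 / (2.7568 · 2.137) = 2.4 / 5.8912 = 0.4074
  r[X_1,X_3] = 1.8 / (2.7568 · 2.137) = 1.8 / 5.8912 = 0.3055
  r[X_2,X_2] = 1 (diagonal).
  r[X_2,X_3] = 4.0333 / (2.137 · 2.137) = 4.0333 / 4.5667 = 0.8832
  r[X_3,X_3] = 1 (diagonal).

R is symmetric with unit diagonal. Assembling:

R = [[1, 0.4074, 0.3055],
 [0.4074, 1, 0.8832],
 [0.3055, 0.8832, 1]]


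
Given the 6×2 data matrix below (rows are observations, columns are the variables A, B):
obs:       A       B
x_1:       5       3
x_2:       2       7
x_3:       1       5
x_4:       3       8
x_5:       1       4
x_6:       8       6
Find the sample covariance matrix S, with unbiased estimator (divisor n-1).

Step 1 — column means:
  mean(A) = (5 + 2 + 1 + 3 + 1 + 8) / 6 = 20/6 = 3.3333
  mean(B) = (3 + 7 + 5 + 8 + 4 + 6) / 6 = 33/6 = 5.5

Step 2 — sample covariance S[i,j] = (1/(n-1)) · Σ_k (x_{k,i} - mean_i) · (x_{k,j} - mean_j), with n-1 = 5.
  S[A,A] = ((1.6667)·(1.6667) + (-1.3333)·(-1.3333) + (-2.3333)·(-2.3333) + (-0.3333)·(-0.3333) + (-2.3333)·(-2.3333) + (4.6667)·(4.6667)) / 5 = 37.3333/5 = 7.4667
  S[A,B] = ((1.6667)·(-2.5) + (-1.3333)·(1.5) + (-2.3333)·(-0.5) + (-0.3333)·(2.5) + (-2.3333)·(-1.5) + (4.6667)·(0.5)) / 5 = 0/5 = 0
  S[B,B] = ((-2.5)·(-2.5) + (1.5)·(1.5) + (-0.5)·(-0.5) + (2.5)·(2.5) + (-1.5)·(-1.5) + (0.5)·(0.5)) / 5 = 17.5/5 = 3.5

S is symmetric (S[j,i] = S[i,j]). Assembling:

S = [[7.4667, 0],
 [0, 3.5]]


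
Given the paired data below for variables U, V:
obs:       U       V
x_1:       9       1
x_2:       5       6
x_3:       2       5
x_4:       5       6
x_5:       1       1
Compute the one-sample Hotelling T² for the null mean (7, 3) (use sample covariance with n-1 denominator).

Step 1 — sample mean vector:
  mean(U) = (9 + 5 + 2 + 5 + 1) / 5 = 22/5 = 4.4
  mean(V) = (1 + 6 + 5 + 6 + 1) / 5 = 19/5 = 3.8
  x̄ = (4.4, 3.8),  deviation x̄ - mu_0 = (4.4, 3.8) - (7, 3) = (-2.6, 0.8).

Step 2 — sample covariance matrix, S[i,j] = (1/(n-1)) · Σ_k (x_{k,i} - mean_i) · (x_{k,j} - mean_j), divisor n-1 = 4:
  S[U,U] = ((4.6)·(4.6) + (0.6)·(0.6) + (-2.4)·(-2.4) + (0.6)·(0.6) + (-3.4)·(-3.4)) / 4 = 39.2/4 = 9.8
  S[U,V] = ((4.6)·(-2.8) + (0.6)·(2.2) + (-2.4)·(1.2) + (0.6)·(2.2) + (-3.4)·(-2.8)) / 4 = -3.6/4 = -0.9
  S[V,V] = ((-2.8)·(-2.8) + (2.2)·(2.2) + (1.2)·(1.2) + (2.2)·(2.2) + (-2.8)·(-2.8)) / 4 = 26.8/4 = 6.7
  S = [[9.8, -0.9],
 [-0.9, 6.7]].

Step 3 — invert S. det(S) = 9.8·6.7 - (-0.9)² = 64.85.
  S^{-1} = (1/det) · [[d, -b], [-b, a]] = [[0.1033, 0.0139],
 [0.0139, 0.1511]].

Step 4 — quadratic form (x̄ - mu_0)^T · S^{-1} · (x̄ - mu_0):
  S^{-1} · (x̄ - mu_0) = (-0.2575, 0.0848),
  (x̄ - mu_0)^T · [...] = (-2.6)·(-0.2575) + (0.8)·(0.0848) = 0.7374.

Step 5 — scale by n: T² = 5 · 0.7374 = 3.687.

T² ≈ 3.687
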